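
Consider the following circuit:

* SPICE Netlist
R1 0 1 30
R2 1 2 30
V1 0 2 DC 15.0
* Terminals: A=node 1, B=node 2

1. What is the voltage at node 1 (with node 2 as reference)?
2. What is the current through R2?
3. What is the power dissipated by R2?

Nodal analysis, taking node 2 as the 0 V reference.
Source V1 fixes V_0 = 15 V.
KCL at each unknown node (sum of currents leaving = 0; resistances in Ω):
  Node 1: (V_1 - 15)/30 + (V_1 - 0)/30 = 0
Collecting terms: 0.06667 × V_1 = 0.5  =>  V_1 = 7.5 V
Part 1:
  Read off the nodal solution: V_1 = 7.5 V
Part 2:
  I_R2 = (V_1 - V_2)/R2 = (7.5 - 0)/30 = 0.25 A
  Magnitude: I_R2 = 0.25 A
Part 3:
  I_R2 = (V_1 - V_2)/R2 = (7.5 - 0)/30 = 0.25 A
  P_R2 = I_R2² × R2 = (0.25)² × 30 = 1.875 W

Final answers:
1. V_1 = 7.5 V
2. I_R2 = 0.25 A
3. P_R2 = 1.875 W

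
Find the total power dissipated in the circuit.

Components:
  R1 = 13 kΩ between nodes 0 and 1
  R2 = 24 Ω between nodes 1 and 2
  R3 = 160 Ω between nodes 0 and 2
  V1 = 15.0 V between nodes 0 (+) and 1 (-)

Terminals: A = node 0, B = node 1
Nodal analysis, taking node 1 as the 0 V reference.
Source V1 fixes V_0 = 15 V.
KCL at each unknown node (sum of currents leaving = 0; resistances in Ω):
  Node 2: (V_2 - 0)/24 + (V_2 - 15)/160 = 0
Collecting terms: 0.04792 × V_2 = 0.09375  =>  V_2 = 1.957 V
Power in each resistor, P = (ΔV)²/R:
  P_R1 = (15 - 0)²/13000 = 0.01731 W
  P_R2 = (0 - 1.957)²/24 = 0.1595 W
  P_R3 = (15 - 1.957)²/160 = 1.063 W
P_total = P_R1 + P_R2 + P_R3 = 1.24 W

Final answer: 1.24 W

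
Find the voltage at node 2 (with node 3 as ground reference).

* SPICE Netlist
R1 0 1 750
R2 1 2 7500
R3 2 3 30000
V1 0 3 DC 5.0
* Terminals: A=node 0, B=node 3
Nodal analysis, taking node 3 as the 0 V reference.
Source V1 fixes V_0 = 5 V.
KCL at each unknown node (sum of currents leaving = 0; resistances in Ω):
  Node 1: (V_1 - 5)/750 + (V_1 - V_2)/7500 = 0
  Node 2: (V_2 - V_1)/7500 + (V_2 - 0)/30000 = 0
Collecting terms (coefficients in siemens):
  0.001467·V_1 - 0.0001333·V_2 = 0.006667
  0.0001667·V_2 - 0.0001333·V_1 = 0
Determinant D = (0.001467)(0.0001667) - (-0.0001333)(-0.0001333) = 0.0000002267
V_1 = [(0.006667)(0.0001667) - (-0.0001333)(0)]/D = 4.902 V
V_2 = [(0.001467)(0) - (0.006667)(-0.0001333)]/D = 3.922 V
The requested potential is V_2 = 3.922 V.

Final answer: V_2 = 3.922 V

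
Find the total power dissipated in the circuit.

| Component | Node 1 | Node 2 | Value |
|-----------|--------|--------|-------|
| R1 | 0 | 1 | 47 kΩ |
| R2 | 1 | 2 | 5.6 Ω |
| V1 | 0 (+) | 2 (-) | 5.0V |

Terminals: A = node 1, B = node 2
Nodal analysis, taking node 2 as the 0 V reference.
Source V1 fixes V_0 = 5 V.
KCL at each unknown node (sum of currents leaving = 0; resistances in Ω):
  Node 1: (V_1 - 5)/47000 + (V_1 - 0)/5.6 = 0
Collecting terms: 0.1786 × V_1 = 0.0001064  =>  V_1 = 0.0005957 V
Power in each resistor, P = (ΔV)²/R:
  P_R1 = (5 - 0.0005957)²/47000 = 0.0005318 W
  P_R2 = (0.0005957 - 0)²/5.6 = 0.00000006336 W
P_total = P_R1 + P_R2 = 0.0005319 W

Final answer: 0.0005319 W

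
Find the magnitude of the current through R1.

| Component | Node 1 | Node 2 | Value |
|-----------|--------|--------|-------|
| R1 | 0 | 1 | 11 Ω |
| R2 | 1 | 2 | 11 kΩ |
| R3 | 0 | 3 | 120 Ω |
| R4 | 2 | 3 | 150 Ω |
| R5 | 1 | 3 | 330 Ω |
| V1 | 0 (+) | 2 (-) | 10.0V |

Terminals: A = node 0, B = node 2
Nodal analysis, taking node 2 as the 0 V reference.
Source V1 fixes V_0 = 10 V.
KCL at each unknown node (sum of currents leaving = 0; resistances in Ω):
  Node 1: (V_1 - 10)/11 + (V_1 - 0)/11000 + (V_1 - V_3)/330 = 0
  Node 3: (V_3 - 10)/120 + (V_3 - 0)/150 + (V_3 - V_1)/330 = 0
Collecting terms (coefficients in siemens):
  0.09403·V_1 - 0.00303·V_3 = 0.9091
  0.01803·V_3 - 0.00303·V_1 = 0.08333
Determinant D = (0.09403)(0.01803) - (-0.00303)(-0.00303) = 0.001686
V_1 = [(0.9091)(0.01803) - (-0.00303)(0.08333)]/D = 9.87 V
V_3 = [(0.09403)(0.08333) - (0.9091)(-0.00303)]/D = 6.281 V
I_R1 = (V_0 - V_1)/R1 = (10 - 9.87)/11 = 0.01178 A
|I_R1| = 0.01178 A

Final answer: |I_R1| = 0.01178 A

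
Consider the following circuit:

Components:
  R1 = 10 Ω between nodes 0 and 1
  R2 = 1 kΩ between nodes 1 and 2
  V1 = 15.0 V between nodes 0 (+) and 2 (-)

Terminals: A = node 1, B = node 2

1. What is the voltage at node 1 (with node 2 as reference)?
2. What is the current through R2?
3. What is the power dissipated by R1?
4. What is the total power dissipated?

Nodal analysis, taking node 2 as the 0 V reference.
Source V1 fixes V_0 = 15 V.
KCL at each unknown node (sum of currents leaving = 0; resistances in Ω):
  Node 1: (V_1 - 15)/10 + (V_1 - 0)/1000 = 0
Collecting terms: 0.101 × V_1 = 1.5  =>  V_1 = 14.85 V
Part 1:
  Read off the nodal solution: V_1 = 14.85 V
Part 2:
  I_R2 = (V_1 - V_2)/R2 = (14.85 - 0)/1000 = 0.01485 A
  Magnitude: I_R2 = 0.01485 A
Part 3:
  I_R1 = (V_0 - V_1)/R1 = (15 - 14.85)/10 = 0.01485 A
  P_R1 = I_R1² × R1 = (0.01485)² × 10 = 0.002206 W
Part 4:
  Power in each resistor, P = (ΔV)²/R:
    P_R1 = (15 - 14.85)²/10 = 0.002206 W
    P_R2 = (14.85 - 0)²/1000 = 0.2206 W
  P_total = P_R1 + P_R2 = 0.2228 W

Final answers:
1. V_1 = 14.85 V
2. I_R2 = 0.01485 A
3. P_R1 = 0.002206 W
4. P_total = 0.2228 W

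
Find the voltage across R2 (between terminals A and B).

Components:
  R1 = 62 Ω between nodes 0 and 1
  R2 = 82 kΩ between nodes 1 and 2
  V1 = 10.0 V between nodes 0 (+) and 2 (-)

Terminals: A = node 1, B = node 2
R1 and R2 are in series across V1 (node 0 → node 1 → node 2), and the output A–B is taken across R2, so this is a voltage divider.
Series current: I = V1/(R1 + R2) = 10/(62 + 82000) = 10/82060 = 0.0001219 A
V_R2 = I × R2 = V1 × R2/(R1 + R2) = 10 × 82000/82060 = 9.992 V

Final answer: 9.992 V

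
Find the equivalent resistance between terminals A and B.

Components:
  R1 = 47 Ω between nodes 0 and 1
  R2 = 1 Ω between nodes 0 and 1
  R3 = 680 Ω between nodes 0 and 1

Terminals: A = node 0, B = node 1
Reduce the network between node 0 (A) and node 1 (B) by series/parallel combination:
  Rp1 = R1 ‖ R2 ‖ R3 (parallel, all between nodes 0 and 1) = 1/(1/47 + 1/1 + 1/680) = 0.9778 Ω
R_eq = 0.9778 Ω

Final answer: 0.9778 Ω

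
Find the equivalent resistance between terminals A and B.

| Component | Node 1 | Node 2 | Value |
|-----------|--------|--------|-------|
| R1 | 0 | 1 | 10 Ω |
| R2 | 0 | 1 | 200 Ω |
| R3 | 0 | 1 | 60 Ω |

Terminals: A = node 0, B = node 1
Reduce the network between node 0 (A) and node 1 (B) by series/parallel combination:
  Rp1 = R1 ‖ R2 ‖ R3 (parallel, all between nodes 0 and 1) = 1/(1/10 + 1/200 + 1/60) = 8.219 Ω
R_eq = 8.219 Ω

Final answer: 8.219 Ω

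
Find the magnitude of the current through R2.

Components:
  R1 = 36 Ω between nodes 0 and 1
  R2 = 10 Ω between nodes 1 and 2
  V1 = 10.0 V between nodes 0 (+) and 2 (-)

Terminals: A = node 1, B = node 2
Nodal analysis, taking node 2 as the 0 V reference.
Source V1 fixes V_0 = 10 V.
KCL at each unknown node (sum of currents leaving = 0; resistances in Ω):
  Node 1: (V_1 - 10)/36 + (V_1 - 0)/10 = 0
Collecting terms: 0.1278 × V_1 = 0.2778  =>  V_1 = 2.174 V
I_R2 = (V_1 - V_2)/R2 = (2.174 - 0)/10 = 0.2174 A
|I_R2| = 0.2174 A

Final answer: |I_R2| = 0.2174 A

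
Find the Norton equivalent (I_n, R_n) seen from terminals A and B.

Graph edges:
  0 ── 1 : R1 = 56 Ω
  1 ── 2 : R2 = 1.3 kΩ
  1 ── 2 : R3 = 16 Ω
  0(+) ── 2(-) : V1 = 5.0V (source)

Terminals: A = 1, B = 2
Find the Thévenin equivalent first; then I_n = V_th/R_th and R_n = R_th.
Step 1 — V_th is the open-circuit voltage V_A - V_B (nothing connected across the terminals).
Nodal analysis, taking node 2 as the 0 V reference.
Source V1 fixes V_0 = 5 V.
KCL at each unknown node (sum of currents leaving = 0; resistances in Ω):
  Node 1: (V_1 - 5)/56 + (V_1 - 0)/1300 + (V_1 - 0)/16 = 0
Collecting terms: 0.08113 × V_1 = 0.08929  =>  V_1 = 1.101 V
V_th = V_1 - V_2 = 1.101 - 0 = 1.101 V
Step 2 — R_th: zero the source — replace V1 by a short circuit (node 2 merges into node 0) — and find the resistance seen between A (node 1) and B (node 0).
Reduce the network between node 1 (A) and node 0 (B) by series/parallel combination:
  Rp1 = R1 ‖ R2 ‖ R3 (parallel, all between nodes 0 and 1) = 1/(1/56 + 1/1300 + 1/16) = 12.33 Ω
R_th = 12.33 Ω
I_n = V_th/R_th = 1.101/12.33 = 0.08929 A, and R_n = R_th = 12.33 Ω

Final answer: I_n = 0.08929 A, R_n = 12.33 Ω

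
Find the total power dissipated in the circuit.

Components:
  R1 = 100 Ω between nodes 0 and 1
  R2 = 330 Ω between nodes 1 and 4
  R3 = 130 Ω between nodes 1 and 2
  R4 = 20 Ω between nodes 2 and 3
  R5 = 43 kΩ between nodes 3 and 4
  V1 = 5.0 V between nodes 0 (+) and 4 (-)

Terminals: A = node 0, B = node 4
Nodal analysis, taking node 4 as the 0 V reference.
Source V1 fixes V_0 = 5 V.
KCL at each unknown node (sum of currents leaving = 0; resistances in Ω):
  Node 1: (V_1 - 5)/100 + (V_1 - 0)/330 + (V_1 - V_2)/130 = 0
  Node 2: (V_2 - V_1)/130 + (V_2 - V_3)/20 = 0
  Node 3: (V_3 - V_2)/20 + (V_3 - 0)/43000 = 0
Collecting terms (coefficients in siemens):
  0.02072·V_1 - 0.007692·V_2 = 0.05
  0.05769·V_2 - 0.007692·V_1 - 0.05·V_3 = 0
  0.05002·V_3 - 0.05·V_2 = 0
Solving these 3 simultaneous equations (Gaussian elimination) gives:
  V_1 = 3.83 V, V_2 = 3.819 V, V_3 = 3.817 V
Power in each resistor, P = (ΔV)²/R:
  P_R1 = (5 - 3.83)²/100 = 0.01368 W
  P_R2 = (3.83 - 0)²/330 = 0.04446 W
  P_R3 = (3.83 - 3.819)²/130 = 0.000001024 W
  P_R4 = (3.819 - 3.817)²/20 = 0.0000001576 W
  P_R5 = (3.817 - 0)²/43000 = 0.0003388 W
P_total = P_R1 + P_R2 + P_R3 + P_R4 + P_R5 = 0.05848 W

Final answer: 0.05848 W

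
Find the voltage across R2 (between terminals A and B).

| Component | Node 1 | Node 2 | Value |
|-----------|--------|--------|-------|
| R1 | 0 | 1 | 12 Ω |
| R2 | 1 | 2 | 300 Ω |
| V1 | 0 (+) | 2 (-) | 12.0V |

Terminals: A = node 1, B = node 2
R1 and R2 are in series across V1 (node 0 → node 1 → node 2), and the output A–B is taken across R2, so this is a voltage divider.
Series current: I = V1/(R1 + R2) = 12/(12 + 300) = 12/312 = 0.03846 A
V_R2 = I × R2 = V1 × R2/(R1 + R2) = 12 × 300/312 = 11.54 V

Final answer: 11.54 V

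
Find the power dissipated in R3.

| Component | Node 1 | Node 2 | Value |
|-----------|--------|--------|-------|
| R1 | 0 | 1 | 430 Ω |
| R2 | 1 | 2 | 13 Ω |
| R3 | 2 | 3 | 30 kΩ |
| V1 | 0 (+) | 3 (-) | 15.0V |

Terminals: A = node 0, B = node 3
Nodal analysis, taking node 3 as the 0 V reference.
Source V1 fixes V_0 = 15 V.
KCL at each unknown node (sum of currents leaving = 0; resistances in Ω):
  Node 1: (V_1 - 15)/430 + (V_1 - V_2)/13 = 0
  Node 2: (V_2 - V_1)/13 + (V_2 - 0)/30000 = 0
Collecting terms (coefficients in siemens):
  0.07925·V_1 - 0.07692·V_2 = 0.03488
  0.07696·V_2 - 0.07692·V_1 = 0
Determinant D = (0.07925)(0.07696) - (-0.07692)(-0.07692) = 0.0001815
V_1 = [(0.03488)(0.07696) - (-0.07692)(0)]/D = 14.79 V
V_2 = [(0.07925)(0) - (0.03488)(-0.07692)]/D = 14.78 V
I_R3 = (V_2 - V_3)/R3 = (14.78 - 0)/30000 = 0.0004927 A
P_R3 = I_R3² × R3 = (0.0004927)² × 30000 = 0.007283 W

Final answer: 0.007283 W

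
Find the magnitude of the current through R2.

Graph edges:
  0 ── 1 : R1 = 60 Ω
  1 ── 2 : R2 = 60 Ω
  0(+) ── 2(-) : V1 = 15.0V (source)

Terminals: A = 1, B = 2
Nodal analysis, taking node 2 as the 0 V reference.
Source V1 fixes V_0 = 15 V.
KCL at each unknown node (sum of currents leaving = 0; resistances in Ω):
  Node 1: (V_1 - 15)/60 + (V_1 - 0)/60 = 0
Collecting terms: 0.03333 × V_1 = 0.25  =>  V_1 = 7.5 V
I_R2 = (V_1 - V_2)/R2 = (7.5 - 0)/60 = 0.125 A
|I_R2| = 0.125 A

Final answer: |I_R2| = 0.125 A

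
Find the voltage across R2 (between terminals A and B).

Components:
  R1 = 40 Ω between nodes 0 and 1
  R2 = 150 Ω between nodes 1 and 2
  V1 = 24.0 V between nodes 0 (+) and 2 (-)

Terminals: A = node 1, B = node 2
R1 and R2 are in series across V1 (node 0 → node 1 → node 2), and the output A–B is taken across R2, so this is a voltage divider.
Series current: I = V1/(R1 + R2) = 24/(40 + 150) = 24/190 = 0.1263 A
V_R2 = I × R2 = V1 × R2/(R1 + R2) = 24 × 150/190 = 18.95 V

Final answer: 18.95 V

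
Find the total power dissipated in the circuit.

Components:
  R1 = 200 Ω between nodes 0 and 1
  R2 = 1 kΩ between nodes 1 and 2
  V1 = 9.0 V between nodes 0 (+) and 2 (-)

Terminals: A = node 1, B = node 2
Nodal analysis, taking node 2 as the 0 V reference.
Source V1 fixes V_0 = 9 V.
KCL at each unknown node (sum of currents leaving = 0; resistances in Ω):
  Node 1: (V_1 - 9)/200 + (V_1 - 0)/1000 = 0
Collecting terms: 0.006 × V_1 = 0.045  =>  V_1 = 7.5 V
Power in each resistor, P = (ΔV)²/R:
  P_R1 = (9 - 7.5)²/200 = 0.01125 W
  P_R2 = (7.5 - 0)²/1000 = 0.05625 W
P_total = P_R1 + P_R2 = 0.0675 W

Final answer: 0.0675 W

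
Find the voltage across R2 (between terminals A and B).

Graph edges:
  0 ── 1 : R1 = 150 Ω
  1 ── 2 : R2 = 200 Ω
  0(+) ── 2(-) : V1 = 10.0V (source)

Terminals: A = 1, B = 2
R1 and R2 are in series across V1 (node 0 → node 1 → node 2), and the output A–B is taken across R2, so this is a voltage divider.
Series current: I = V1/(R1 + R2) = 10/(150 + 200) = 10/350 = 0.02857 A
V_R2 = I × R2 = V1 × R2/(R1 + R2) = 10 × 200/350 = 5.714 V

Final answer: 5.714 V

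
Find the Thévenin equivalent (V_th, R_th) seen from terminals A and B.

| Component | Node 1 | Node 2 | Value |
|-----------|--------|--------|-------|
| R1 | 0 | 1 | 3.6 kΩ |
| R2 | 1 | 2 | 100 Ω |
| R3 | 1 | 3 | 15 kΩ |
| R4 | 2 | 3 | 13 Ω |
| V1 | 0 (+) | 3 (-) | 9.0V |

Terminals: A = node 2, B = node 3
Step 1 — V_th is the open-circuit voltage V_A - V_B (nothing connected across the terminals).
Nodal analysis, taking node 3 as the 0 V reference.
Source V1 fixes V_0 = 9 V.
KCL at each unknown node (sum of currents leaving = 0; resistances in Ω):
  Node 1: (V_1 - 9)/3600 + (V_1 - V_2)/100 + (V_1 - 0)/15000 = 0
  Node 2: (V_2 - V_1)/100 + (V_2 - 0)/13 = 0
Collecting terms (coefficients in siemens):
  0.01034·V_1 - 0.01·V_2 = 0.0025
  0.08692·V_2 - 0.01·V_1 = 0
Determinant D = (0.01034)(0.08692) - (-0.01)(-0.01) = 0.0007992
V_1 = [(0.0025)(0.08692) - (-0.01)(0)]/D = 0.2719 V
V_2 = [(0.01034)(0) - (0.0025)(-0.01)]/D = 0.03128 V
V_th = V_2 - V_3 = 0.03128 - 0 = 0.03128 V
Step 2 — R_th: zero the source — replace V1 by a short circuit (node 3 merges into node 0) — and find the resistance seen between A (node 2) and B (node 0).
Reduce the network between node 2 (A) and node 0 (B) by series/parallel combination:
  Rp1 = R1 ‖ R3 (parallel, both between nodes 0 and 1) = 1/(1/3600 + 1/15000) = 2903 Ω
  Rs1 = R2 + Rp1 (series, joined only at node 1) = 100 + 2903 = 3003 Ω
  Rp2 = R4 ‖ Rs1 (parallel, both between nodes 0 and 2) = 1/(1/13 + 1/3003) = 12.94 Ω
R_th = 12.94 Ω

Final answer: V_th = 0.03128 V, R_th = 12.94 Ω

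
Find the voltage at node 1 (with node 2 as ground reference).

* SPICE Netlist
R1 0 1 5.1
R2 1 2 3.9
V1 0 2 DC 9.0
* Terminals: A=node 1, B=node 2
Nodal analysis, taking node 2 as the 0 V reference.
Source V1 fixes V_0 = 9 V.
KCL at each unknown node (sum of currents leaving = 0; resistances in Ω):
  Node 1: (V_1 - 9)/5.1 + (V_1 - 0)/3.9 = 0
Collecting terms: 0.4525 × V_1 = 1.765  =>  V_1 = 3.9 V
The requested potential is V_1 = 3.9 V.

Final answer: V_1 = 3.9 V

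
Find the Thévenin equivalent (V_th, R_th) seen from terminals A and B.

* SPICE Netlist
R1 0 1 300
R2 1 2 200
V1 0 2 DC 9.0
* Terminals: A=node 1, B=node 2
Step 1 — V_th is the open-circuit voltage V_A - V_B (nothing connected across the terminals).
Nodal analysis, taking node 2 as the 0 V reference.
Source V1 fixes V_0 = 9 V.
KCL at each unknown node (sum of currents leaving = 0; resistances in Ω):
  Node 1: (V_1 - 9)/300 + (V_1 - 0)/200 = 0
Collecting terms: 0.008333 × V_1 = 0.03  =>  V_1 = 3.6 V
V_th = V_1 - V_2 = 3.6 - 0 = 3.6 V
Step 2 — R_th: zero the source — replace V1 by a short circuit (node 2 merges into node 0) — and find the resistance seen between A (node 1) and B (node 0).
Reduce the network between node 1 (A) and node 0 (B) by series/parallel combination:
  Rp1 = R1 ‖ R2 (parallel, both between nodes 0 and 1) = 1/(1/300 + 1/200) = 120 Ω
R_th = 120 Ω

Final answer: V_th = 3.6 V, R_th = 120 Ω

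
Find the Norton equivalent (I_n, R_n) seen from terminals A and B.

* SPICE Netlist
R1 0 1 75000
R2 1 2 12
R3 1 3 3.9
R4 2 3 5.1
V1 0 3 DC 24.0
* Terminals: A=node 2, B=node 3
Find the Thévenin equivalent first; then I_n = V_th/R_th and R_n = R_th.
Step 1 — V_th is the open-circuit voltage V_A - V_B (nothing connected across the terminals).
Nodal analysis, taking node 3 as the 0 V reference.
Source V1 fixes V_0 = 24 V.
KCL at each unknown node (sum of currents leaving = 0; resistances in Ω):
  Node 1: (V_1 - 24)/75000 + (V_1 - V_2)/12 + (V_1 - 0)/3.9 = 0
  Node 2: (V_2 - V_1)/12 + (V_2 - 0)/5.1 = 0
Collecting terms (coefficients in siemens):
  0.3398·V_1 - 0.08333·V_2 = 0.00032
  0.2794·V_2 - 0.08333·V_1 = 0
Determinant D = (0.3398)(0.2794) - (-0.08333)(-0.08333) = 0.08799
V_1 = [(0.00032)(0.2794) - (-0.08333)(0)]/D = 0.001016 V
V_2 = [(0.3398)(0) - (0.00032)(-0.08333)]/D = 0.0003031 V
V_th = V_2 - V_3 = 0.0003031 - 0 = 0.0003031 V
Step 2 — R_th: zero the source — replace V1 by a short circuit (node 3 merges into node 0) — and find the resistance seen between A (node 2) and B (node 0).
Reduce the network between node 2 (A) and node 0 (B) by series/parallel combination:
  Rp1 = R1 ‖ R3 (parallel, both between nodes 0 and 1) = 1/(1/75000 + 1/3.9) = 3.9 Ω
  Rs1 = R2 + Rp1 (series, joined only at node 1) = 12 + 3.9 = 15.9 Ω
  Rp2 = R4 ‖ Rs1 (parallel, both between nodes 0 and 2) = 1/(1/5.1 + 1/15.9) = 3.861 Ω
R_th = 3.861 Ω
I_n = V_th/R_th = 0.0003031/3.861 = 0.00007849 A, and R_n = R_th = 3.861 Ω

Final answer: I_n = 7.849e-05 A, R_n = 3.861 Ω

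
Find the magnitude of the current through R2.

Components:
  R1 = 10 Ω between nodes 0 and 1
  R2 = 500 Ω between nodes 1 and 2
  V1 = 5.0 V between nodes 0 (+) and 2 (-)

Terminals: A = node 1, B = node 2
Nodal analysis, taking node 2 as the 0 V reference.
Source V1 fixes V_0 = 5 V.
KCL at each unknown node (sum of currents leaving = 0; resistances in Ω):
  Node 1: (V_1 - 5)/10 + (V_1 - 0)/500 = 0
Collecting terms: 0.102 × V_1 = 0.5  =>  V_1 = 4.902 V
I_R2 = (V_1 - V_2)/R2 = (4.902 - 0)/500 = 0.009804 A
|I_R2| = 0.009804 A

Final answer: |I_R2| = 0.009804 A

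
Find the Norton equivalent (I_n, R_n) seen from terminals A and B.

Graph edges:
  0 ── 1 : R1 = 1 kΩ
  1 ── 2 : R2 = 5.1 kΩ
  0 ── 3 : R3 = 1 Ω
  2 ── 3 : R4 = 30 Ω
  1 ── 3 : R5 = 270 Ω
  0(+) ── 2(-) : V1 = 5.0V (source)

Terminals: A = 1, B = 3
Find the Thévenin equivalent first; then I_n = V_th/R_th and R_n = R_th.
Step 1 — V_th is the open-circuit voltage V_A - V_B (nothing connected across the terminals).
Nodal analysis, taking node 2 as the 0 V reference.
Source V1 fixes V_0 = 5 V.
KCL at each unknown node (sum of currents leaving = 0; resistances in Ω):
  Node 1: (V_1 - 5)/1000 + (V_1 - 0)/5100 + (V_1 - V_3)/270 = 0
  Node 3: (V_3 - 5)/1 + (V_3 - 0)/30 + (V_3 - V_1)/270 = 0
Collecting terms (coefficients in siemens):
  0.0049·V_1 - 0.003704·V_3 = 0.005
  1.037·V_3 - 0.003704·V_1 = 5
Determinant D = (0.0049)(1.037) - (-0.003704)(-0.003704) = 0.005068
V_1 = [(0.005)(1.037) - (-0.003704)(5)]/D = 4.678 V
V_3 = [(0.0049)(5) - (0.005)(-0.003704)]/D = 4.838 V
V_th = V_1 - V_3 = 4.678 - 4.838 = -0.1606 V
Step 2 — R_th: zero the source — replace V1 by a short circuit (node 2 merges into node 0) — and find the resistance seen between A (node 1) and B (node 3).
Reduce the network between node 1 (A) and node 3 (B) by series/parallel combination:
  Rp1 = R1 ‖ R2 (parallel, both between nodes 0 and 1) = 1/(1/1000 + 1/5100) = 836.1 Ω
  Rp2 = R3 ‖ R4 (parallel, both between nodes 0 and 3) = 1/(1/1 + 1/30) = 0.9677 Ω
  Rs1 = Rp1 + Rp2 (series, joined only at node 0) = 836.1 + 0.9677 = 837 Ω
  Rp3 = R5 ‖ Rs1 (parallel, both between nodes 1 and 3) = 1/(1/270 + 1/837) = 204.1 Ω
R_th = 204.1 Ω
I_n = V_th/R_th = -0.1606/204.1 = -0.0007866 A, and R_n = R_th = 204.1 Ω

Final answer: I_n = -0.0007866 A, R_n = 204.1 Ω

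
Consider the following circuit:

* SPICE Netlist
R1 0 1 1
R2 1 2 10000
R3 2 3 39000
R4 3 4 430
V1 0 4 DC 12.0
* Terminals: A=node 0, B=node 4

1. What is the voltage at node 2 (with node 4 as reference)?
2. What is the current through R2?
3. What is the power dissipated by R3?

Nodal analysis, taking node 4 as the 0 V reference.
Source V1 fixes V_0 = 12 V.
KCL at each unknown node (sum of currents leaving = 0; resistances in Ω):
  Node 1: (V_1 - 12)/1 + (V_1 - V_2)/10000 = 0
  Node 2: (V_2 - V_1)/10000 + (V_2 - V_3)/39000 = 0
  Node 3: (V_3 - V_2)/39000 + (V_3 - 0)/430 = 0
Collecting terms (coefficients in siemens):
  1·V_1 - 0.0001·V_2 = 12
  0.0001256·V_2 - 0.0001·V_1 - 0.00002564·V_3 = 0
  0.002351·V_3 - 0.00002564·V_2 = 0
Solving these 3 simultaneous equations (Gaussian elimination) gives:
  V_1 = 12 V, V_2 = 9.572 V, V_3 = 0.1044 V
Part 1:
  Read off the nodal solution: V_2 = 9.572 V
Part 2:
  I_R2 = (V_1 - V_2)/R2 = (12 - 9.572)/10000 = 0.0002428 A
  Magnitude: I_R2 = 0.0002428 A
Part 3:
  I_R3 = (V_2 - V_3)/R3 = (9.572 - 0.1044)/39000 = 0.0002428 A
  P_R3 = I_R3² × R3 = (0.0002428)² × 39000 = 0.002298 W

Final answers:
1. V_2 = 9.572 V
2. I_R2 = 0.0002428 A
3. P_R3 = 0.002298 W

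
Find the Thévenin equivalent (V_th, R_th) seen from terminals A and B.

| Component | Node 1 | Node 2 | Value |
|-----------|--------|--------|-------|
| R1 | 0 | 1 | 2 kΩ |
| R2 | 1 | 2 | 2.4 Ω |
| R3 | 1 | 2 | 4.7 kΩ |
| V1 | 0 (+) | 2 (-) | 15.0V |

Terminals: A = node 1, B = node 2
Step 1 — V_th is the open-circuit voltage V_A - V_B (nothing connected across the terminals).
Nodal analysis, taking node 2 as the 0 V reference.
Source V1 fixes V_0 = 15 V.
KCL at each unknown node (sum of currents leaving = 0; resistances in Ω):
  Node 1: (V_1 - 15)/2000 + (V_1 - 0)/2.4 + (V_1 - 0)/4700 = 0
Collecting terms: 0.4174 × V_1 = 0.0075  =>  V_1 = 0.01797 V
V_th = V_1 - V_2 = 0.01797 - 0 = 0.01797 V
Step 2 — R_th: zero the source — replace V1 by a short circuit (node 2 merges into node 0) — and find the resistance seen between A (node 1) and B (node 0).
Reduce the network between node 1 (A) and node 0 (B) by series/parallel combination:
  Rp1 = R1 ‖ R2 ‖ R3 (parallel, all between nodes 0 and 1) = 1/(1/2000 + 1/2.4 + 1/4700) = 2.396 Ω
R_th = 2.396 Ω

Final answer: V_th = 0.01797 V, R_th = 2.396 Ω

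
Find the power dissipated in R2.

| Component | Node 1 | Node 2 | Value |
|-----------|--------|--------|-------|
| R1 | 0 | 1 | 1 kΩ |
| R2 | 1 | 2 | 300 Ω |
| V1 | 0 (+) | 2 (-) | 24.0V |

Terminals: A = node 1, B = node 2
Nodal analysis, taking node 2 as the 0 V reference.
Source V1 fixes V_0 = 24 V.
KCL at each unknown node (sum of currents leaving = 0; resistances in Ω):
  Node 1: (V_1 - 24)/1000 + (V_1 - 0)/300 = 0
Collecting terms: 0.004333 × V_1 = 0.024  =>  V_1 = 5.538 V
I_R2 = (V_1 - V_2)/R2 = (5.538 - 0)/300 = 0.01846 A
P_R2 = I_R2² × R2 = (0.01846)² × 300 = 0.1022 W

Final answer: 0.1022 W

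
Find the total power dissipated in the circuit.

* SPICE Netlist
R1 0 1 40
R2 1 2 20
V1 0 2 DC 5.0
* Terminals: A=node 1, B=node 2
Nodal analysis, taking node 2 as the 0 V reference.
Source V1 fixes V_0 = 5 V.
KCL at each unknown node (sum of currents leaving = 0; resistances in Ω):
  Node 1: (V_1 - 5)/40 + (V_1 - 0)/20 = 0
Collecting terms: 0.075 × V_1 = 0.125  =>  V_1 = 1.667 V
Power in each resistor, P = (ΔV)²/R:
  P_R1 = (5 - 1.667)²/40 = 0.2778 W
  P_R2 = (1.667 - 0)²/20 = 0.1389 W
P_total = P_R1 + P_R2 = 0.4167 W

Final answer: 0.4167 W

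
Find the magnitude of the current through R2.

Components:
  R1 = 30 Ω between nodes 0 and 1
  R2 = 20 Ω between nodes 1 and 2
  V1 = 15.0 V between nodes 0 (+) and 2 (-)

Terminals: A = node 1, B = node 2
Nodal analysis, taking node 2 as the 0 V reference.
Source V1 fixes V_0 = 15 V.
KCL at each unknown node (sum of currents leaving = 0; resistances in Ω):
  Node 1: (V_1 - 15)/30 + (V_1 - 0)/20 = 0
Collecting terms: 0.08333 × V_1 = 0.5  =>  V_1 = 6 V
I_R2 = (V_1 - V_2)/R2 = (6 - 0)/20 = 0.3 A
|I_R2| = 0.3 A

Final answer: |I_R2| = 0.3 A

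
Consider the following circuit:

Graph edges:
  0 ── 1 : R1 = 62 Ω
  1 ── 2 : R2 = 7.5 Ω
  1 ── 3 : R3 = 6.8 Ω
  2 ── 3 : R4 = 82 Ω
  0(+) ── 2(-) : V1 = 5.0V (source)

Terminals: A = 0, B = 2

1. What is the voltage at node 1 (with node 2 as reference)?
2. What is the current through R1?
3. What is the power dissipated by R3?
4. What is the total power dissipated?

Nodal analysis, taking node 2 as the 0 V reference.
Source V1 fixes V_0 = 5 V.
KCL at each unknown node (sum of currents leaving = 0; resistances in Ω):
  Node 1: (V_1 - 5)/62 + (V_1 - 0)/7.5 + (V_1 - V_3)/6.8 = 0
  Node 3: (V_3 - V_1)/6.8 + (V_3 - 0)/82 = 0
Collecting terms (coefficients in siemens):
  0.2965·V_1 - 0.1471·V_3 = 0.08065
  0.1593·V_3 - 0.1471·V_1 = 0
Determinant D = (0.2965)(0.1593) - (-0.1471)(-0.1471) = 0.0256
V_1 = [(0.08065)(0.1593) - (-0.1471)(0)]/D = 0.5018 V
V_3 = [(0.2965)(0) - (0.08065)(-0.1471)]/D = 0.4633 V
Part 1:
  Read off the nodal solution: V_1 = 0.5018 V
Part 2:
  I_R1 = (V_0 - V_1)/R1 = (5 - 0.5018)/62 = 0.07255 A
  Magnitude: I_R1 = 0.07255 A
Part 3:
  I_R3 = (V_1 - V_3)/R3 = (0.5018 - 0.4633)/6.8 = 0.00565 A
  P_R3 = I_R3² × R3 = (0.00565)² × 6.8 = 0.0002171 W
Part 4:
  Power in each resistor, P = (ΔV)²/R:
    P_R1 = (5 - 0.5018)²/62 = 0.3264 W
    P_R2 = (0.5018 - 0)²/7.5 = 0.03357 W
    P_R3 = (0.5018 - 0.4633)²/6.8 = 0.0002171 W
    P_R4 = (0 - 0.4633)²/82 = 0.002618 W
  P_total = P_R1 + P_R2 + P_R3 + P_R4 = 0.3628 W

Final answers:
1. V_1 = 0.5018 V
2. I_R1 = 0.07255 A
3. P_R3 = 0.0002171 W
4. P_total = 0.3628 W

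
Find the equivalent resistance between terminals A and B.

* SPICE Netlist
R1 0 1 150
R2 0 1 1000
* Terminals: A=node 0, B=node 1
Reduce the network between node 0 (A) and node 1 (B) by series/parallel combination:
  Rp1 = R1 ‖ R2 (parallel, both between nodes 0 and 1) = 1/(1/150 + 1/1000) = 130.4 Ω
R_eq = 130.4 Ω

Final answer: 130.4 Ω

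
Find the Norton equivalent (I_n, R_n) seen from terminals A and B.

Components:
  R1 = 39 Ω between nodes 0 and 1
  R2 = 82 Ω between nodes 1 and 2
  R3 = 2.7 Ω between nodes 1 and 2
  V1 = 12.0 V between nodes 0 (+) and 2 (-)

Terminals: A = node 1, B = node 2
Find the Thévenin equivalent first; then I_n = V_th/R_th and R_n = R_th.
Step 1 — V_th is the open-circuit voltage V_A - V_B (nothing connected across the terminals).
Nodal analysis, taking node 2 as the 0 V reference.
Source V1 fixes V_0 = 12 V.
KCL at each unknown node (sum of currents leaving = 0; resistances in Ω):
  Node 1: (V_1 - 12)/39 + (V_1 - 0)/82 + (V_1 - 0)/2.7 = 0
Collecting terms: 0.4082 × V_1 = 0.3077  =>  V_1 = 0.7538 V
V_th = V_1 - V_2 = 0.7538 - 0 = 0.7538 V
Step 2 — R_th: zero the source — replace V1 by a short circuit (node 2 merges into node 0) — and find the resistance seen between A (node 1) and B (node 0).
Reduce the network between node 1 (A) and node 0 (B) by series/parallel combination:
  Rp1 = R1 ‖ R2 ‖ R3 (parallel, all between nodes 0 and 1) = 1/(1/39 + 1/82 + 1/2.7) = 2.45 Ω
R_th = 2.45 Ω
I_n = V_th/R_th = 0.7538/2.45 = 0.3077 A, and R_n = R_th = 2.45 Ω

Final answer: I_n = 0.3077 A, R_n = 2.45 Ω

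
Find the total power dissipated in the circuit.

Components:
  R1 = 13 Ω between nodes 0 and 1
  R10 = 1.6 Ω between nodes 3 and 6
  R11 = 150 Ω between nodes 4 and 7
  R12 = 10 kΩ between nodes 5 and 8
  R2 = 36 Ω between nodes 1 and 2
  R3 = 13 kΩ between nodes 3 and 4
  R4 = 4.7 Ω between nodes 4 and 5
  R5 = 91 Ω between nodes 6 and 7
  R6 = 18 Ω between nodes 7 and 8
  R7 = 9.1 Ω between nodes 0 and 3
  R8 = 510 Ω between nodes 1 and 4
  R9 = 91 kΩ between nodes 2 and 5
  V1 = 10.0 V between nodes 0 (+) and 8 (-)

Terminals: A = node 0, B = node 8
Nodal analysis, taking node 8 as the 0 V reference.
Source V1 fixes V_0 = 10 V.
KCL at each unknown node (sum of currents leaving = 0; resistances in Ω):
  Node 1: (V_1 - 10)/13 + (V_1 - V_2)/36 + (V_1 - V_4)/510 = 0
  Node 2: (V_2 - V_1)/36 + (V_2 - V_5)/91000 = 0
  Node 3: (V_3 - V_4)/13000 + (V_3 - 10)/9.1 + (V_3 - V_6)/1.6 = 0
  Node 4: (V_4 - V_3)/13000 + (V_4 - V_5)/4.7 + (V_4 - V_1)/510 + (V_4 - V_7)/150 = 0
  Node 5: (V_5 - V_4)/4.7 + (V_5 - V_2)/91000 + (V_5 - 0)/10000 = 0
  Node 6: (V_6 - V_7)/91 + (V_6 - V_3)/1.6 = 0
  Node 7: (V_7 - V_6)/91 + (V_7 - 0)/18 + (V_7 - V_4)/150 = 0
Collecting terms (coefficients in siemens):
  0.1067·V_1 - 0.02778·V_2 - 0.001961·V_4 = 0.7692
  0.02779·V_2 - 0.02778·V_1 - 0.00001099·V_5 = 0
  0.735·V_3 - 0.00007692·V_4 - 0.625·V_6 = 1.099
  0.2215·V_4 - 0.001961·V_1 - 0.00007692·V_3 - 0.2128·V_5 - 0.006667·V_7 = 0
  0.2129·V_5 - 0.00001099·V_2 - 0.2128·V_4 = 0
  0.636·V_6 - 0.625·V_3 - 0.01099·V_7 = 0
  0.07321·V_7 - 0.006667·V_4 - 0.01099·V_6 = 0
Solving these 7 simultaneous equations (Gaussian elimination) gives:
  V_1 = 9.839 V, V_2 = 9.837 V, V_3 = 9.253 V, V_4 = 3.562 V
  V_5 = 3.561 V, V_6 = 9.123 V, V_7 = 1.694 V
Power in each resistor, P = (ΔV)²/R:
  P_R1 = (10 - 9.839)²/13 = 0.001991 W
  P_R2 = (9.839 - 9.837)²/36 = 0.0000001712 W
  P_R3 = (9.253 - 3.562)²/13000 = 0.002491 W
  P_R4 = (3.562 - 3.561)²/4.7 = 0.0000003875 W
  P_R5 = (9.123 - 1.694)²/91 = 0.6065 W
  P_R6 = (1.694 - 0)²/18 = 0.1594 W
  P_R7 = (10 - 9.253)²/9.1 = 0.0613 W
  P_R8 = (9.839 - 3.562)²/510 = 0.07725 W
  P_R9 = (9.837 - 3.561)²/91000 = 0.0004328 W
  P_R10 = (9.253 - 9.123)²/1.6 = 0.01066 W
  P_R11 = (3.562 - 1.694)²/150 = 0.02328 W
  P_R12 = (3.561 - 0)²/10000 = 0.001268 W
P_total = P_R1 + P_R2 + P_R3 + P_R4 + P_R5 + P_R6 + P_R7 + P_R8 + P_R9 + P_R10 + P_R11 + P_R12 = 0.9445 W

Final answer: 0.9445 W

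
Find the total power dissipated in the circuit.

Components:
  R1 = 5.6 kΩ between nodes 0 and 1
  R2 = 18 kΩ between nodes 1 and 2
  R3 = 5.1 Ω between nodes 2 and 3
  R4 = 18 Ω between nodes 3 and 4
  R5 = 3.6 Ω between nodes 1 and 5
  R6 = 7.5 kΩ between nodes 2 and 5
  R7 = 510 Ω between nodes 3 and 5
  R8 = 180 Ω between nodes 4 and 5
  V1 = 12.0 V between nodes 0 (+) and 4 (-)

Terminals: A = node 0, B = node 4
Nodal analysis, taking node 4 as the 0 V reference.
Source V1 fixes V_0 = 12 V.
KCL at each unknown node (sum of currents leaving = 0; resistances in Ω):
  Node 1: (V_1 - 12)/5600 + (V_1 - V_2)/18000 + (V_1 - V_5)/3.6 = 0
  Node 2: (V_2 - V_1)/18000 + (V_2 - V_3)/5.1 + (V_2 - V_5)/7500 = 0
  Node 3: (V_3 - V_2)/5.1 + (V_3 - 0)/18 + (V_3 - V_5)/510 = 0
  Node 5: (V_5 - V_1)/3.6 + (V_5 - V_2)/7500 + (V_5 - V_3)/510 + (V_5 - 0)/180 = 0
Collecting terms (coefficients in siemens):
  0.278·V_1 - 0.00005556·V_2 - 0.2778·V_5 = 0.002143
  0.1963·V_2 - 0.00005556·V_1 - 0.1961·V_3 - 0.0001333·V_5 = 0
  0.2536·V_3 - 0.1961·V_2 - 0.001961·V_5 = 0
  0.2854·V_5 - 0.2778·V_1 - 0.0001333·V_2 - 0.001961·V_3 = 0
Solving these 4 simultaneous equations (Gaussian elimination) gives:
  V_1 = 0.2819 V, V_2 = 0.01048 V, V_3 = 0.01023 V, V_5 = 0.2744 V
Power in each resistor, P = (ΔV)²/R:
  P_R1 = (12 - 0.2819)²/5600 = 0.02452 W
  P_R2 = (0.2819 - 0.01048)²/18000 = 0.000004091 W
  P_R3 = (0.01048 - 0.01023)²/5.1 = 0.00000001288 W
  P_R4 = (0.01023 - 0)²/18 = 0.000005811 W
  P_R5 = (0.2819 - 0.2744)²/3.6 = 0.00001554 W
  P_R6 = (0.01048 - 0.2744)²/7500 = 0.000009285 W
  P_R7 = (0.01023 - 0.2744)²/510 = 0.0001368 W
  P_R8 = (0 - 0.2744)²/180 = 0.0004182 W
P_total = P_R1 + P_R2 + P_R3 + P_R4 + P_R5 + P_R6 + P_R7 + P_R8 = 0.02511 W

Final answer: 0.02511 W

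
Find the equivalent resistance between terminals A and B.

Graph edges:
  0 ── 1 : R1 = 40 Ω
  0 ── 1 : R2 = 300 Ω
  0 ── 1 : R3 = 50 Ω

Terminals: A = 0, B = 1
Reduce the network between node 0 (A) and node 1 (B) by series/parallel combination:
  Rp1 = R1 ‖ R2 ‖ R3 (parallel, all between nodes 0 and 1) = 1/(1/40 + 1/300 + 1/50) = 20.69 Ω
R_eq = 20.69 Ω

Final answer: 20.69 Ω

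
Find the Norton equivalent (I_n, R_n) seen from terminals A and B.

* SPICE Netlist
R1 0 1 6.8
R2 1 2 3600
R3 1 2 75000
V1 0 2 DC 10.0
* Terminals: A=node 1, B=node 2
Find the Thévenin equivalent first; then I_n = V_th/R_th and R_n = R_th.
Step 1 — V_th is the open-circuit voltage V_A - V_B (nothing connected across the terminals).
Nodal analysis, taking node 2 as the 0 V reference.
Source V1 fixes V_0 = 10 V.
KCL at each unknown node (sum of currents leaving = 0; resistances in Ω):
  Node 1: (V_1 - 10)/6.8 + (V_1 - 0)/3600 + (V_1 - 0)/75000 = 0
Collecting terms: 0.1473 × V_1 = 1.471  =>  V_1 = 9.98 V
V_th = V_1 - V_2 = 9.98 - 0 = 9.98 V
Step 2 — R_th: zero the source — replace V1 by a short circuit (node 2 merges into node 0) — and find the resistance seen between A (node 1) and B (node 0).
Reduce the network between node 1 (A) and node 0 (B) by series/parallel combination:
  Rp1 = R1 ‖ R2 ‖ R3 (parallel, all between nodes 0 and 1) = 1/(1/6.8 + 1/3600 + 1/75000) = 6.787 Ω
R_th = 6.787 Ω
I_n = V_th/R_th = 9.98/6.787 = 1.471 A, and R_n = R_th = 6.787 Ω

Final answer: I_n = 1.471 A, R_n = 6.787 Ω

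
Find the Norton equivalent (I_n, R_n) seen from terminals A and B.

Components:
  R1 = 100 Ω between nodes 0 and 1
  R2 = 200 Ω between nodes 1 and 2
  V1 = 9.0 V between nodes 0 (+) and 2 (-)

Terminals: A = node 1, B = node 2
Find the Thévenin equivalent first; then I_n = V_th/R_th and R_n = R_th.
Step 1 — V_th is the open-circuit voltage V_A - V_B (nothing connected across the terminals).
Nodal analysis, taking node 2 as the 0 V reference.
Source V1 fixes V_0 = 9 V.
KCL at each unknown node (sum of currents leaving = 0; resistances in Ω):
  Node 1: (V_1 - 9)/100 + (V_1 - 0)/200 = 0
Collecting terms: 0.015 × V_1 = 0.09  =>  V_1 = 6 V
V_th = V_1 - V_2 = 6 - 0 = 6 V
Step 2 — R_th: zero the source — replace V1 by a short circuit (node 2 merges into node 0) — and find the resistance seen between A (node 1) and B (node 0).
Reduce the network between node 1 (A) and node 0 (B) by series/parallel combination:
  Rp1 = R1 ‖ R2 (parallel, both between nodes 0 and 1) = 1/(1/100 + 1/200) = 66.67 Ω
R_th = 66.67 Ω
I_n = V_th/R_th = 6/66.67 = 0.09 A, and R_n = R_th = 66.67 Ω

Final answer: I_n = 0.09 A, R_n = 66.67 Ω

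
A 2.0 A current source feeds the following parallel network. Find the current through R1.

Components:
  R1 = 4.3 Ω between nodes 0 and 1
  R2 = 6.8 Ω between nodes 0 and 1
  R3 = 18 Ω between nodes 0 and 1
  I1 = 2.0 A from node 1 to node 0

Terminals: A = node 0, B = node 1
All resistors sit directly between nodes 0 and 1, so they are in parallel and share one voltage V; the full source current 2 A splits among them.
1/R_par = 1/4.3 + 1/6.8 + 1/18 = 0.4352 S  =>  R_par = 2.298 Ω
V = I × R_par = 2 × 2.298 = 4.596 V
I_R1 = V/R1 = 4.596/4.3 = 1.069 A

Final answer: 1.069 A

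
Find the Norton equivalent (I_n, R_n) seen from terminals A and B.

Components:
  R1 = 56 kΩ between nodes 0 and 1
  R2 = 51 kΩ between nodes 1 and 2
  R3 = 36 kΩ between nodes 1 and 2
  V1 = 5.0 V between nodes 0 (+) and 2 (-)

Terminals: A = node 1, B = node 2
Find the Thévenin equivalent first; then I_n = V_th/R_th and R_n = R_th.
Step 1 — V_th is the open-circuit voltage V_A - V_B (nothing connected across the terminals).
Nodal analysis, taking node 2 as the 0 V reference.
Source V1 fixes V_0 = 5 V.
KCL at each unknown node (sum of currents leaving = 0; resistances in Ω):
  Node 1: (V_1 - 5)/56000 + (V_1 - 0)/51000 + (V_1 - 0)/36000 = 0
Collecting terms: 0.00006524 × V_1 = 0.00008929  =>  V_1 = 1.369 V
V_th = V_1 - V_2 = 1.369 - 0 = 1.369 V
Step 2 — R_th: zero the source — replace V1 by a short circuit (node 2 merges into node 0) — and find the resistance seen between A (node 1) and B (node 0).
Reduce the network between node 1 (A) and node 0 (B) by series/parallel combination:
  Rp1 = R1 ‖ R2 ‖ R3 (parallel, all between nodes 0 and 1) = 1/(1/56000 + 1/51000 + 1/36000) = 15330 Ω
R_th = 15.33 kΩ
I_n = V_th/R_th = 1.369/15330 = 0.00008929 A, and R_n = R_th = 15.33 kΩ

Final answer: I_n = 8.929e-05 A, R_n = 15.33 kΩ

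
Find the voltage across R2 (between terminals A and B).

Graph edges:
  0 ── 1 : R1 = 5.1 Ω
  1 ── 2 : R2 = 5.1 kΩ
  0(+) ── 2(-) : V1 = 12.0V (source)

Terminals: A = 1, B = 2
R1 and R2 are in series across V1 (node 0 → node 1 → node 2), and the output A–B is taken across R2, so this is a voltage divider.
Series current: I = V1/(R1 + R2) = 12/(5.1 + 5100) = 12/5105 = 0.002351 A
V_R2 = I × R2 = V1 × R2/(R1 + R2) = 12 × 5100/5105 = 11.99 V

Final answer: 11.99 V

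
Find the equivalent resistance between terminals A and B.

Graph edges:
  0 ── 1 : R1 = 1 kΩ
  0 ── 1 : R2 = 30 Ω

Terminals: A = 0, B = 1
Reduce the network between node 0 (A) and node 1 (B) by series/parallel combination:
  Rp1 = R1 ‖ R2 (parallel, both between nodes 0 and 1) = 1/(1/1000 + 1/30) = 29.13 Ω
R_eq = 29.13 Ω

Final answer: 29.13 Ω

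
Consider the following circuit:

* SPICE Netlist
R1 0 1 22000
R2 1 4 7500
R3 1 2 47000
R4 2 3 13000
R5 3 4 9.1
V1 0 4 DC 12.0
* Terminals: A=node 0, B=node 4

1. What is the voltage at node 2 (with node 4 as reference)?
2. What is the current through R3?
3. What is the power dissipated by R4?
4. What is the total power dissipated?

Nodal analysis, taking node 4 as the 0 V reference.
Source V1 fixes V_0 = 12 V.
KCL at each unknown node (sum of currents leaving = 0; resistances in Ω):
  Node 1: (V_1 - 12)/22000 + (V_1 - 0)/7500 + (V_1 - V_2)/47000 = 0
  Node 2: (V_2 - V_1)/47000 + (V_2 - V_3)/13000 = 0
  Node 3: (V_3 - V_2)/13000 + (V_3 - 0)/9.1 = 0
Collecting terms (coefficients in siemens):
  0.0002001·V_1 - 0.00002128·V_2 = 0.0005455
  0.0000982·V_2 - 0.00002128·V_1 - 0.00007692·V_3 = 0
  0.11·V_3 - 0.00007692·V_2 = 0
Solving these 3 simultaneous equations (Gaussian elimination) gives:
  V_1 = 2.791 V, V_2 = 0.605 V, V_3 = 0.0004232 V
Part 1:
  Read off the nodal solution: V_2 = 0.605 V
Part 2:
  I_R3 = (V_1 - V_2)/R3 = (2.791 - 0.605)/47000 = 0.00004651 A
  Magnitude: I_R3 = 0.00004651 A
Part 3:
  I_R4 = (V_2 - V_3)/R4 = (0.605 - 0.0004232)/13000 = 0.00004651 A
  P_R4 = I_R4² × R4 = (0.00004651)² × 13000 = 0.00002812 W
Part 4:
  Power in each resistor, P = (ΔV)²/R:
    P_R1 = (12 - 2.791)²/22000 = 0.003855 W
    P_R2 = (2.791 - 0)²/7500 = 0.001038 W
    P_R3 = (2.791 - 0.605)²/47000 = 0.0001016 W
    P_R4 = (0.605 - 0.0004232)²/13000 = 0.00002812 W
    P_R5 = (0.0004232 - 0)²/9.1 = 0.00000001968 W
  P_total = P_R1 + P_R2 + P_R3 + P_R4 + P_R5 = 0.005023 W

Final answers:
1. V_2 = 0.605 V
2. I_R3 = 4.651e-05 A
3. P_R4 = 2.812e-05 W
4. P_total = 0.005023 W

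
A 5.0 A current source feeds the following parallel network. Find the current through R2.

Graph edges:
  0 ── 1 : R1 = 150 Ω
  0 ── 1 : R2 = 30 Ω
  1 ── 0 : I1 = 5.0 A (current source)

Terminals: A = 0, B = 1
All resistors sit directly between nodes 0 and 1, so they are in parallel and share one voltage V; the full source current 5 A splits among them.
1/R_par = 1/150 + 1/30 = 0.04 S  =>  R_par = 25 Ω
V = I × R_par = 5 × 25 = 125 V
I_R2 = V/R2 = 125/30 = 4.167 A

Final answer: 4.167 A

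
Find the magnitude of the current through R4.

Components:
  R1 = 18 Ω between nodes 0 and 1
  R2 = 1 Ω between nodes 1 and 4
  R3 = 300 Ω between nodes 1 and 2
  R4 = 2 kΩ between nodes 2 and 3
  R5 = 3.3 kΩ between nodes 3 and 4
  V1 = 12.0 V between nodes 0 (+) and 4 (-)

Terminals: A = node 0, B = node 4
Nodal analysis, taking node 4 as the 0 V reference.
Source V1 fixes V_0 = 12 V.
KCL at each unknown node (sum of currents leaving = 0; resistances in Ω):
  Node 1: (V_1 - 12)/18 + (V_1 - 0)/1 + (V_1 - V_2)/300 = 0
  Node 2: (V_2 - V_1)/300 + (V_2 - V_3)/2000 = 0
  Node 3: (V_3 - V_2)/2000 + (V_3 - 0)/3300 = 0
Collecting terms (coefficients in siemens):
  1.059·V_1 - 0.003333·V_2 = 0.6667
  0.003833·V_2 - 0.003333·V_1 - 0.0005·V_3 = 0
  0.000803·V_3 - 0.0005·V_2 = 0
Solving these 3 simultaneous equations (Gaussian elimination) gives:
  V_1 = 0.6315 V, V_2 = 0.5976 V, V_3 = 0.3721 V
I_R4 = (V_2 - V_3)/R4 = (0.5976 - 0.3721)/2000 = 0.0001128 A
|I_R4| = 0.0001128 A

Final answer: |I_R4| = 0.0001128 A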